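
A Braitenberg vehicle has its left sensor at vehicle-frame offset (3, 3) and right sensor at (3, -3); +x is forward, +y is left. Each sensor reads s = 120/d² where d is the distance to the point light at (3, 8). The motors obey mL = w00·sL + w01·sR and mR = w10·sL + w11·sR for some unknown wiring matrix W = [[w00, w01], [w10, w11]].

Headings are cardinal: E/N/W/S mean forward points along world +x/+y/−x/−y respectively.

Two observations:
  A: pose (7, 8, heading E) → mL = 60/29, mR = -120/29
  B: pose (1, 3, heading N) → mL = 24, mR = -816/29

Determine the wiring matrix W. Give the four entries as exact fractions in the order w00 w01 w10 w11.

0 1 -1 -1

obs A: pose=(7,8,E) → sL=60/29, sR=60/29, mL=60/29, mR=-120/29
obs B: pose=(1,3,N) → sL=120/29, sR=24, mL=24, mR=-816/29
sensor matrix S = [[60/29, 60/29], [120/29, 24]]; det S = 34560/841
solve [mL_A; mL_B] = S·[w00; w01] and [mR_A; mR_B] = S·[w10; w11]:
  w00 = 0, w01 = 1, w10 = -1, w11 = -1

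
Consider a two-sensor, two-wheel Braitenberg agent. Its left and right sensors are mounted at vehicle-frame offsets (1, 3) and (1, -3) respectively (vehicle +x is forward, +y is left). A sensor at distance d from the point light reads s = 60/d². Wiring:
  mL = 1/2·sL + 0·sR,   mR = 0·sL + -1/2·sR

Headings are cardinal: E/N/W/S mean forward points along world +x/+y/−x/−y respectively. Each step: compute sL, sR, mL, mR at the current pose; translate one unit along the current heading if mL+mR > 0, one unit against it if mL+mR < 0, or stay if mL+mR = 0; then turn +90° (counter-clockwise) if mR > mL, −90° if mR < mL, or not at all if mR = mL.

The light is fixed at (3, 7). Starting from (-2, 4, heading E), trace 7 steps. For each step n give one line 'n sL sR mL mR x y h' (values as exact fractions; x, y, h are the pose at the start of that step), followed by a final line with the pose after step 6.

0 15/4 15/13 15/8 -15/26 -2 4 E
1 60/17 12/13 30/17 -6/13 -1 4 S
2 30/37 30/13 15/37 -15/13 -1 3 W
3 4/3 20/3 2/3 -10/3 0 3 N
4 15/2 15/17 15/4 -15/34 0 2 E
5 60/37 60/61 30/37 -30/61 1 2 S
6 2/3 10/3 1/3 -5/3 1 1 W
final 2 1 N

n=0: pose=(-2,4,E); sL=15/4, sR=15/13; mL=15/8, mR=-15/26; mL+mR=135/104 → advance +1; mR−mL=-255/104 → turn -1·90°
n=1: pose=(-1,4,S); sL=60/17, sR=12/13; mL=30/17, mR=-6/13; mL+mR=288/221 → advance +1; mR−mL=-492/221 → turn -1·90°
n=2: pose=(-1,3,W); sL=30/37, sR=30/13; mL=15/37, mR=-15/13; mL+mR=-360/481 → advance -1; mR−mL=-750/481 → turn -1·90°
n=3: pose=(0,3,N); sL=4/3, sR=20/3; mL=2/3, mR=-10/3; mL+mR=-8/3 → advance -1; mR−mL=-4 → turn -1·90°
n=4: pose=(0,2,E); sL=15/2, sR=15/17; mL=15/4, mR=-15/34; mL+mR=225/68 → advance +1; mR−mL=-285/68 → turn -1·90°
n=5: pose=(1,2,S); sL=60/37, sR=60/61; mL=30/37, mR=-30/61; mL+mR=720/2257 → advance +1; mR−mL=-2940/2257 → turn -1·90°
n=6: pose=(1,1,W); sL=2/3, sR=10/3; mL=1/3, mR=-5/3; mL+mR=-4/3 → advance -1; mR−mL=-2 → turn -1·90°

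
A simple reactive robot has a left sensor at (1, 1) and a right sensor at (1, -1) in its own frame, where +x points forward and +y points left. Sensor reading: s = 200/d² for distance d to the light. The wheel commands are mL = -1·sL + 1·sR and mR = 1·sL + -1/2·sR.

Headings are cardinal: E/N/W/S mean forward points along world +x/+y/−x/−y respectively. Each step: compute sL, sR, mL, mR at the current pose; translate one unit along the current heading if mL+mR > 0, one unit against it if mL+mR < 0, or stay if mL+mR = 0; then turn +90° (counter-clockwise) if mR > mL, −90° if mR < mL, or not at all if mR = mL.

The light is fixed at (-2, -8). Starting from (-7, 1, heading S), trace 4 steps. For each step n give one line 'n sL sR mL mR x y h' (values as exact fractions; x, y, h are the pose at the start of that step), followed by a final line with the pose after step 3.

n=0: pose=(-7,1,S); sL=5/2, sR=2; mL=-1/2, mR=3/2; mL+mR=1 → advance +1; mR−mL=2 → turn +1·90°
n=1: pose=(-7,0,E); sL=200/97, sR=40/13; mL=1280/1261, mR=660/1261; mL+mR=20/13 → advance +1; mR−mL=-620/1261 → turn -1·90°
n=2: pose=(-6,0,S); sL=100/29, sR=100/37; mL=-800/1073, mR=2250/1073; mL+mR=50/37 → advance +1; mR−mL=3050/1073 → turn +1·90°
n=3: pose=(-6,-1,E); sL=200/73, sR=40/9; mL=1120/657, mR=340/657; mL+mR=20/9 → advance +1; mR−mL=-260/219 → turn -1·90°

0 5/2 2 -1/2 3/2 -7 1 S
1 200/97 40/13 1280/1261 660/1261 -7 0 E
2 100/29 100/37 -800/1073 2250/1073 -6 0 S
3 200/73 40/9 1120/657 340/657 -6 -1 E
final -5 -1 S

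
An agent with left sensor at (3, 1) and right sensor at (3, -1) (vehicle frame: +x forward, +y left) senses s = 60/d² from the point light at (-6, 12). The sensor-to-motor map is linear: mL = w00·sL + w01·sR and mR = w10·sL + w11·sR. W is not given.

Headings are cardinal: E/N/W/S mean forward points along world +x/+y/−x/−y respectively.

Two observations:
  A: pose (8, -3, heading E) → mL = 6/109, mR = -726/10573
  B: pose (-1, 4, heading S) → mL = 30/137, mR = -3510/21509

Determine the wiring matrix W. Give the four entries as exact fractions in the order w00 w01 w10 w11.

obs A: pose=(8,-3,E) → sL=12/97, sR=12/109, mL=6/109, mR=-726/10573
obs B: pose=(-1,4,S) → sL=60/157, sR=60/137, mL=30/137, mR=-3510/21509
sensor matrix S = [[12/97, 12/109], [60/157, 60/137]]; det S = 2753280/227414657
solve [mL_A; mL_B] = S·[w00; w01] and [mR_A; mR_B] = S·[w10; w11]:
  w00 = 0, w01 = 1/2, w10 = -1, w11 = 1/2

0 1/2 -1 1/2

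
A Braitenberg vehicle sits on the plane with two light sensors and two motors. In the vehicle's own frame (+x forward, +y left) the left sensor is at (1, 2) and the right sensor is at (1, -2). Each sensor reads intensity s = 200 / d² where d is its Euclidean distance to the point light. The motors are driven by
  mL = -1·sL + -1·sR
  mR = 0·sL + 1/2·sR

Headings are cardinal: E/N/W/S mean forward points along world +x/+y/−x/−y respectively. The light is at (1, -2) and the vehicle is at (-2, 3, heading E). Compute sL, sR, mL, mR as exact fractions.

left sensor world pos  = (-1, 5); dL² = 53
right sensor world pos = (-1, 1); dR² = 13
sL = 200/53 = 200/53
sR = 200/13 = 200/13
mL = -1·sL + -1·sR = -13200/689
mR = 0·sL + 1/2·sR = 100/13

200/53 200/13 -13200/689 100/13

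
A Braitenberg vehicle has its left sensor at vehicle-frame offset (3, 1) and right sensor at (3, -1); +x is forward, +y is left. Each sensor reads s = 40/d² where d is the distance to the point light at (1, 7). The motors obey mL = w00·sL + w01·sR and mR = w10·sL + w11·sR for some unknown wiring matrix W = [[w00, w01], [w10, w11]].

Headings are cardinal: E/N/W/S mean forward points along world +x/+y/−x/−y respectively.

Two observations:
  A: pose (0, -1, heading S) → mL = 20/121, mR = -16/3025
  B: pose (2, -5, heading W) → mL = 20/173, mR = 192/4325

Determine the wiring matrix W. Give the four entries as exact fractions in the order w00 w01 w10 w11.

1/2 0 -1/2 1/2

obs A: pose=(0,-1,S) → sL=40/121, sR=8/25, mL=20/121, mR=-16/3025
obs B: pose=(2,-5,W) → sL=40/173, sR=8/25, mL=20/173, mR=192/4325
sensor matrix S = [[40/121, 8/25], [40/173, 8/25]]; det S = 3328/104665
solve [mL_A; mL_B] = S·[w00; w01] and [mR_A; mR_B] = S·[w10; w11]:
  w00 = 1/2, w01 = 0, w10 = -1/2, w11 = 1/2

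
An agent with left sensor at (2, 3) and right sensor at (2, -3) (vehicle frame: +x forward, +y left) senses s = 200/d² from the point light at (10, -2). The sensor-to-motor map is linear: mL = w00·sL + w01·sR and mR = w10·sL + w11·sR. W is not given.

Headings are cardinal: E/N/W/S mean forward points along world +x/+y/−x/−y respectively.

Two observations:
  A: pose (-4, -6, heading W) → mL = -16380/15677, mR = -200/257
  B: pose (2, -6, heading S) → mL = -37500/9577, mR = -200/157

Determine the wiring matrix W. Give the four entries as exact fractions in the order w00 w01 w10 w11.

-1 -1/2 0 -1

obs A: pose=(-4,-6,W) → sL=40/61, sR=200/257, mL=-16380/15677, mR=-200/257
obs B: pose=(2,-6,S) → sL=200/61, sR=200/157, mL=-37500/9577, mR=-200/157
sensor matrix S = [[40/61, 200/257], [200/61, 200/157]]; det S = -4224000/2461289
solve [mL_A; mL_B] = S·[w00; w01] and [mR_A; mR_B] = S·[w10; w11]:
  w00 = -1, w01 = -1/2, w10 = 0, w11 = -1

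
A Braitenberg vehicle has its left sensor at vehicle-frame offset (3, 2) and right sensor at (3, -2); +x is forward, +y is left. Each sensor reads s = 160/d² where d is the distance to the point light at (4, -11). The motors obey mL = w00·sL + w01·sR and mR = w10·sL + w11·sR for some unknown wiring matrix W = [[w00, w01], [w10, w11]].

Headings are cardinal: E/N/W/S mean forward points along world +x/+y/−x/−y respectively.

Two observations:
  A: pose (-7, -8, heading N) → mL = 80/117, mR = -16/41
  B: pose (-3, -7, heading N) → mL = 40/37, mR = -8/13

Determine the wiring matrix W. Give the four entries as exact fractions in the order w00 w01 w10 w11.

obs A: pose=(-7,-8,N) → sL=32/41, sR=160/117, mL=80/117, mR=-16/41
obs B: pose=(-3,-7,N) → sL=16/13, sR=80/37, mL=40/37, mR=-8/13
sensor matrix S = [[32/41, 160/117], [16/13, 80/37]]; det S = 10240/2307357
solve [mL_A; mL_B] = S·[w00; w01] and [mR_A; mR_B] = S·[w10; w11]:
  w00 = 0, w01 = 1/2, w10 = -1/2, w11 = 0

0 1/2 -1/2 0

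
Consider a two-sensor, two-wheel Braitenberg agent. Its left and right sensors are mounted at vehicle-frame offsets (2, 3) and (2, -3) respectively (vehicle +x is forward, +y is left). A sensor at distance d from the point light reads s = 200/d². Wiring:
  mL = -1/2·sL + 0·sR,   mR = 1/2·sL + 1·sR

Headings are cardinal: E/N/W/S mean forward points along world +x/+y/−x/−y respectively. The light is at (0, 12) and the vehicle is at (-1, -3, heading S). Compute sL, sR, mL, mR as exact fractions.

left sensor world pos  = (2, -5); dL² = 293
right sensor world pos = (-4, -5); dR² = 305
sL = 200/293 = 200/293
sR = 200/305 = 40/61
mL = -1/2·sL + 0·sR = -100/293
mR = 1/2·sL + 1·sR = 17820/17873

200/293 40/61 -100/293 17820/17873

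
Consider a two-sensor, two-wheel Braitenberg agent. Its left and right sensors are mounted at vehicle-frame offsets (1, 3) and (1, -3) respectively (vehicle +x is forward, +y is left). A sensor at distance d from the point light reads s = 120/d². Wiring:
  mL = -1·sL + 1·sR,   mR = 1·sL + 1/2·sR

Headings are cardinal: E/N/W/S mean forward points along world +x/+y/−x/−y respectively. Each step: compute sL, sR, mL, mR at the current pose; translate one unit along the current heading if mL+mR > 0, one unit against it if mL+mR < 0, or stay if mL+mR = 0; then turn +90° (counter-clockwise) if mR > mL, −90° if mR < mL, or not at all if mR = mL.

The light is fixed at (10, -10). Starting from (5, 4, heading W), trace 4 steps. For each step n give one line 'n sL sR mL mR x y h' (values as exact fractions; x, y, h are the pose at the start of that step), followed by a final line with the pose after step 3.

0 120/157 24/65 -4032/10205 9684/10205 5 4 W
1 60/89 12/25 -432/2225 2034/2225 4 4 S
2 120/281 24/25 3744/7025 6372/7025 4 3 E
3 6/13 3/5 9/65 99/130 5 3 N
final 5 4 W

n=0: pose=(5,4,W); sL=120/157, sR=24/65; mL=-4032/10205, mR=9684/10205; mL+mR=36/65 → advance +1; mR−mL=13716/10205 → turn +1·90°
n=1: pose=(4,4,S); sL=60/89, sR=12/25; mL=-432/2225, mR=2034/2225; mL+mR=18/25 → advance +1; mR−mL=2466/2225 → turn +1·90°
n=2: pose=(4,3,E); sL=120/281, sR=24/25; mL=3744/7025, mR=6372/7025; mL+mR=36/25 → advance +1; mR−mL=2628/7025 → turn +1·90°
n=3: pose=(5,3,N); sL=6/13, sR=3/5; mL=9/65, mR=99/130; mL+mR=9/10 → advance +1; mR−mL=81/130 → turn +1·90°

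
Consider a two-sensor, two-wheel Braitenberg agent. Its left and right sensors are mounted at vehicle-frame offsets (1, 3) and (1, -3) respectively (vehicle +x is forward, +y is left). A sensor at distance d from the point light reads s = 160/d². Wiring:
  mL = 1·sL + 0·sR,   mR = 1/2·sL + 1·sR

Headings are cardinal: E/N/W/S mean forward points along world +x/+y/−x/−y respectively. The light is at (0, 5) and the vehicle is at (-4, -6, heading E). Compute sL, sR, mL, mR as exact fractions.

160/73 32/41 160/73 5616/2993

left sensor world pos  = (-3, -3); dL² = 73
right sensor world pos = (-3, -9); dR² = 205
sL = 160/73 = 160/73
sR = 160/205 = 32/41
mL = 1·sL + 0·sR = 160/73
mR = 1/2·sL + 1·sR = 5616/2993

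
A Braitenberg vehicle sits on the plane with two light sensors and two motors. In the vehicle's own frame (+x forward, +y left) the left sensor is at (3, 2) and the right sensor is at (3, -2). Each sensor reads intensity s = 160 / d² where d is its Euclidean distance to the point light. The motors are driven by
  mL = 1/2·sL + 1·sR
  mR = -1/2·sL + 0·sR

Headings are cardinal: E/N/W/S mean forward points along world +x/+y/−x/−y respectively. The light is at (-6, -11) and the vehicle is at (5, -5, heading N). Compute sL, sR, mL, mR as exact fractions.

left sensor world pos  = (3, -2); dL² = 162
right sensor world pos = (7, -2); dR² = 250
sL = 160/162 = 80/81
sR = 160/250 = 16/25
mL = 1/2·sL + 1·sR = 2296/2025
mR = -1/2·sL + 0·sR = -40/81

80/81 16/25 2296/2025 -40/81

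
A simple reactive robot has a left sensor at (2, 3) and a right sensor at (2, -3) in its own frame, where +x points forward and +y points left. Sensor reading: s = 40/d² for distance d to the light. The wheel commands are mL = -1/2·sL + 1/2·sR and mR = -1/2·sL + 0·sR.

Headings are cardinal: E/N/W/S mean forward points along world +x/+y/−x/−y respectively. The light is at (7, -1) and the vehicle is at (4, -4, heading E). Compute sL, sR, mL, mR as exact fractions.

40 40/37 -720/37 -20

left sensor world pos  = (6, -1); dL² = 1
right sensor world pos = (6, -7); dR² = 37
sL = 40/1 = 40
sR = 40/37 = 40/37
mL = -1/2·sL + 1/2·sR = -720/37
mR = -1/2·sL + 0·sR = -20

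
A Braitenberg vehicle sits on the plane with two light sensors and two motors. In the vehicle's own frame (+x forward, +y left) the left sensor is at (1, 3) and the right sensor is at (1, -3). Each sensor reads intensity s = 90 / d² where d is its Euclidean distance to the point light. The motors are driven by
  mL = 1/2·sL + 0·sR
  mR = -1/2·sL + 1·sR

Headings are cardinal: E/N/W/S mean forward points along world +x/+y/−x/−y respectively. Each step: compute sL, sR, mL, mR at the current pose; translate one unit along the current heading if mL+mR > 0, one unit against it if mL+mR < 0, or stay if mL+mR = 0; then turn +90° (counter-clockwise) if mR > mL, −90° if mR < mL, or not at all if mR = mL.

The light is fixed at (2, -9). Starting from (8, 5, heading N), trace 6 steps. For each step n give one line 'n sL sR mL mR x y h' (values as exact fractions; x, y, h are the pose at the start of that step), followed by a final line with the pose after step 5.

n=0: pose=(8,5,N); sL=5/13, sR=5/17; mL=5/26, mR=45/442; mL+mR=5/17 → advance +1; mR−mL=-20/221 → turn -1·90°
n=1: pose=(8,6,E); sL=90/373, sR=90/193; mL=45/373, mR=24885/71989; mL+mR=90/193 → advance +1; mR−mL=16200/71989 → turn +1·90°
n=2: pose=(9,6,N); sL=45/136, sR=45/178; mL=45/272, mR=2115/24208; mL+mR=45/178 → advance +1; mR−mL=-945/12104 → turn -1·90°
n=3: pose=(9,7,E); sL=18/85, sR=90/233; mL=9/85, mR=5553/19805; mL+mR=90/233 → advance +1; mR−mL=3456/19805 → turn +1·90°
n=4: pose=(10,7,N); sL=45/157, sR=9/41; mL=45/314, mR=981/12874; mL+mR=9/41 → advance +1; mR−mL=-432/6437 → turn -1·90°
n=5: pose=(10,8,E); sL=90/481, sR=90/277; mL=45/481, mR=30825/133237; mL+mR=90/277 → advance +1; mR−mL=18360/133237 → turn +1·90°

0 5/13 5/17 5/26 45/442 8 5 N
1 90/373 90/193 45/373 24885/71989 8 6 E
2 45/136 45/178 45/272 2115/24208 9 6 N
3 18/85 90/233 9/85 5553/19805 9 7 E
4 45/157 9/41 45/314 981/12874 10 7 N
5 90/481 90/277 45/481 30825/133237 10 8 E
final 11 8 N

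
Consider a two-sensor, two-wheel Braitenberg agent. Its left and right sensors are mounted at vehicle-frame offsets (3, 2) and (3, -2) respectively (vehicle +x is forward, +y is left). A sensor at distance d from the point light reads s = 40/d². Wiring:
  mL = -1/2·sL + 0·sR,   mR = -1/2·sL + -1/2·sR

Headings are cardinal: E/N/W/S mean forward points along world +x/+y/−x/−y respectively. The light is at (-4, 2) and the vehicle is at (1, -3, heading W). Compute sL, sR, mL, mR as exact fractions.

40/53 40/13 -20/53 -1320/689

left sensor world pos  = (-2, -5); dL² = 53
right sensor world pos = (-2, -1); dR² = 13
sL = 40/53 = 40/53
sR = 40/13 = 40/13
mL = -1/2·sL + 0·sR = -20/53
mR = -1/2·sL + -1/2·sR = -1320/689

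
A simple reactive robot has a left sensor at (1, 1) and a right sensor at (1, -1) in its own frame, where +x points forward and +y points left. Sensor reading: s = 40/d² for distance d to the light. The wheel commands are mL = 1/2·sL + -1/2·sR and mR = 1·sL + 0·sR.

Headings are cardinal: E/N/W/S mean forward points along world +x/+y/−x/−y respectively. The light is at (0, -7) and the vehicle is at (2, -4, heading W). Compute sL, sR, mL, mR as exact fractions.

8 40/17 48/17 8

left sensor world pos  = (1, -5); dL² = 5
right sensor world pos = (1, -3); dR² = 17
sL = 40/5 = 8
sR = 40/17 = 40/17
mL = 1/2·sL + -1/2·sR = 48/17
mR = 1·sL + 0·sR = 8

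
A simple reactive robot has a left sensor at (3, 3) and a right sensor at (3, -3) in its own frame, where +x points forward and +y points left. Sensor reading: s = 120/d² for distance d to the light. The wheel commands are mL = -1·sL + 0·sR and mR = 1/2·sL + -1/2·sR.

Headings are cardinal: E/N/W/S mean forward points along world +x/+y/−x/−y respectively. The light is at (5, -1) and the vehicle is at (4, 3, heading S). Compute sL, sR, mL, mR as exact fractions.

left sensor world pos  = (7, 0); dL² = 5
right sensor world pos = (1, 0); dR² = 17
sL = 120/5 = 24
sR = 120/17 = 120/17
mL = -1·sL + 0·sR = -24
mR = 1/2·sL + -1/2·sR = 144/17

24 120/17 -24 144/17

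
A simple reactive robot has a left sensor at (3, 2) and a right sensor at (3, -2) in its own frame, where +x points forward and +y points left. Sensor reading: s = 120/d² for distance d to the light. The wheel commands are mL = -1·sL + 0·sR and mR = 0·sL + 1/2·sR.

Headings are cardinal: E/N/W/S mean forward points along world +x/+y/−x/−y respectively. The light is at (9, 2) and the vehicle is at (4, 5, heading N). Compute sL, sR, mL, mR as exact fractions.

left sensor world pos  = (2, 8); dL² = 85
right sensor world pos = (6, 8); dR² = 45
sL = 120/85 = 24/17
sR = 120/45 = 8/3
mL = -1·sL + 0·sR = -24/17
mR = 0·sL + 1/2·sR = 4/3

24/17 8/3 -24/17 4/3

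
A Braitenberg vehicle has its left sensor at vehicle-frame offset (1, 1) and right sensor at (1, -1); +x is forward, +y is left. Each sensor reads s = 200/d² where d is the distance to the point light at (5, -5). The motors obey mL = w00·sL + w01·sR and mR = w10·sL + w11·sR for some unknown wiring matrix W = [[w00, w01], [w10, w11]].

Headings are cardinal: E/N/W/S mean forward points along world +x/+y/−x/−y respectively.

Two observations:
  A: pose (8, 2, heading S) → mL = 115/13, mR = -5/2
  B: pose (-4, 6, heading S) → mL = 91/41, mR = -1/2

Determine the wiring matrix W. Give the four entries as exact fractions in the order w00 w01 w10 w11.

1 1 0 -1/2

obs A: pose=(8,2,S) → sL=50/13, sR=5, mL=115/13, mR=-5/2
obs B: pose=(-4,6,S) → sL=50/41, sR=1, mL=91/41, mR=-1/2
sensor matrix S = [[50/13, 5], [50/41, 1]]; det S = -1200/533
solve [mL_A; mL_B] = S·[w00; w01] and [mR_A; mR_B] = S·[w10; w11]:
  w00 = 1, w01 = 1, w10 = 0, w11 = -1/2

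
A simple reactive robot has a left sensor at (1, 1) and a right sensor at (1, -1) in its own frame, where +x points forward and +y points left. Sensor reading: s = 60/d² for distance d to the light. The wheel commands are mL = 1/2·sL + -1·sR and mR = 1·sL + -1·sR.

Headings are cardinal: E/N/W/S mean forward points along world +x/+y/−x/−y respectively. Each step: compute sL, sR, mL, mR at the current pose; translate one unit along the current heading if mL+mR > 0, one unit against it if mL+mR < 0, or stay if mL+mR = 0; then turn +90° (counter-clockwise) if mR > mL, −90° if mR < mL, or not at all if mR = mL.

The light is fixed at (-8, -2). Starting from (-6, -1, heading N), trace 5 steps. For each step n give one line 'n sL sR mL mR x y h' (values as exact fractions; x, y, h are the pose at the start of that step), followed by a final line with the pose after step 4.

n=0: pose=(-6,-1,N); sL=12, sR=60/13; mL=18/13, mR=96/13; mL+mR=114/13 → advance +1; mR−mL=6 → turn +1·90°
n=1: pose=(-6,0,W); sL=30, sR=6; mL=9, mR=24; mL+mR=33 → advance +1; mR−mL=15 → turn +1·90°
n=2: pose=(-7,0,S); sL=12, sR=60; mL=-54, mR=-48; mL+mR=-102 → advance -1; mR−mL=6 → turn +1·90°
n=3: pose=(-7,1,E); sL=3, sR=15/2; mL=-6, mR=-9/2; mL+mR=-21/2 → advance -1; mR−mL=3/2 → turn +1·90°
n=4: pose=(-8,1,N); sL=60/17, sR=60/17; mL=-30/17, mR=0; mL+mR=-30/17 → advance -1; mR−mL=30/17 → turn +1·90°

0 12 60/13 18/13 96/13 -6 -1 N
1 30 6 9 24 -6 0 W
2 12 60 -54 -48 -7 0 S
3 3 15/2 -6 -9/2 -7 1 E
4 60/17 60/17 -30/17 0 -8 1 N
final -8 0 W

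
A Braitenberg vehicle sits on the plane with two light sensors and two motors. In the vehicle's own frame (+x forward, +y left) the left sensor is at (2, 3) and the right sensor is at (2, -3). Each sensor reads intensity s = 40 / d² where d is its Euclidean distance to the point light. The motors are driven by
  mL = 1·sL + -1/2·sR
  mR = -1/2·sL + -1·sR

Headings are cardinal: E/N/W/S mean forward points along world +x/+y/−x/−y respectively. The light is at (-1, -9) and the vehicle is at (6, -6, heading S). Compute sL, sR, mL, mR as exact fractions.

40/101 40/17 -1340/1717 -4380/1717

left sensor world pos  = (9, -8); dL² = 101
right sensor world pos = (3, -8); dR² = 17
sL = 40/101 = 40/101
sR = 40/17 = 40/17
mL = 1·sL + -1/2·sR = -1340/1717
mR = -1/2·sL + -1·sR = -4380/1717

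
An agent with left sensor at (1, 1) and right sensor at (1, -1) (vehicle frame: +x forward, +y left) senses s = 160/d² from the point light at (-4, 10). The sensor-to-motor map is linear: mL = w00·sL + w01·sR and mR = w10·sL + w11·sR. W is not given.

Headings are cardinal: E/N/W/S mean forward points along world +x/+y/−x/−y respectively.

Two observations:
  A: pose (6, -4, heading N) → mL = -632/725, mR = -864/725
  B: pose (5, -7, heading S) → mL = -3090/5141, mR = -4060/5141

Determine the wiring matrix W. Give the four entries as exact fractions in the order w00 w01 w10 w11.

obs A: pose=(6,-4,N) → sL=16/25, sR=16/29, mL=-632/725, mR=-864/725
obs B: pose=(5,-7,S) → sL=20/53, sR=40/97, mL=-3090/5141, mR=-4060/5141
sensor matrix S = [[16/25, 16/29], [20/53, 40/97]]; det S = 41536/745445
solve [mL_A; mL_B] = S·[w00; w01] and [mR_A; mR_B] = S·[w10; w11]:
  w00 = -1/2, w01 = -1, w10 = -1, w11 = -1

-1/2 -1 -1 -1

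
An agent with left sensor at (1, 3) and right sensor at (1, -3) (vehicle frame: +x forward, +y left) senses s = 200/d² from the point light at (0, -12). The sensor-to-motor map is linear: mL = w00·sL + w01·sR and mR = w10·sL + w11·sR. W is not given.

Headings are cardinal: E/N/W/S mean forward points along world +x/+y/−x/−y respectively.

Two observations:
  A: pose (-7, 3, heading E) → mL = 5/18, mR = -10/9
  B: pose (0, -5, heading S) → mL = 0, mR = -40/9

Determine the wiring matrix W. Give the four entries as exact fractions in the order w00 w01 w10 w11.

obs A: pose=(-7,3,E) → sL=5/9, sR=10/9, mL=5/18, mR=-10/9
obs B: pose=(0,-5,S) → sL=40/9, sR=40/9, mL=0, mR=-40/9
sensor matrix S = [[5/9, 10/9], [40/9, 40/9]]; det S = -200/81
solve [mL_A; mL_B] = S·[w00; w01] and [mR_A; mR_B] = S·[w10; w11]:
  w00 = -1/2, w01 = 1/2, w10 = 0, w11 = -1

-1/2 1/2 0 -1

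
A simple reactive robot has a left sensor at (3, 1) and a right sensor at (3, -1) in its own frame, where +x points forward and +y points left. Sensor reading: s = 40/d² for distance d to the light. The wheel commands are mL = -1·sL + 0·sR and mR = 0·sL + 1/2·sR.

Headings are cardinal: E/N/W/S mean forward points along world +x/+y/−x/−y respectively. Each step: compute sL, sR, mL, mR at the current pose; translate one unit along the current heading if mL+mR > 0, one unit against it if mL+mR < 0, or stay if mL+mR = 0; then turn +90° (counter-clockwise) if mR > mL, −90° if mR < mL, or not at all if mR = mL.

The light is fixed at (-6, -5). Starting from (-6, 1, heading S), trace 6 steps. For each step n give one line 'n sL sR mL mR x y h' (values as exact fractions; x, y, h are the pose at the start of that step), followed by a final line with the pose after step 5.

n=0: pose=(-6,1,S); sL=4, sR=4; mL=-4, mR=2; mL+mR=-2 → advance -1; mR−mL=6 → turn +1·90°
n=1: pose=(-6,2,E); sL=40/73, sR=8/9; mL=-40/73, mR=4/9; mL+mR=-68/657 → advance -1; mR−mL=652/657 → turn +1·90°
n=2: pose=(-7,2,N); sL=5/13, sR=2/5; mL=-5/13, mR=1/5; mL+mR=-12/65 → advance -1; mR−mL=38/65 → turn +1·90°
n=3: pose=(-7,1,W); sL=40/41, sR=8/13; mL=-40/41, mR=4/13; mL+mR=-356/533 → advance -1; mR−mL=684/533 → turn +1·90°
n=4: pose=(-6,1,S); sL=4, sR=4; mL=-4, mR=2; mL+mR=-2 → advance -1; mR−mL=6 → turn +1·90°
n=5: pose=(-6,2,E); sL=40/73, sR=8/9; mL=-40/73, mR=4/9; mL+mR=-68/657 → advance -1; mR−mL=652/657 → turn +1·90°

0 4 4 -4 2 -6 1 S
1 40/73 8/9 -40/73 4/9 -6 2 E
2 5/13 2/5 -5/13 1/5 -7 2 N
3 40/41 8/13 -40/41 4/13 -7 1 W
4 4 4 -4 2 -6 1 S
5 40/73 8/9 -40/73 4/9 -6 2 E
final -7 2 N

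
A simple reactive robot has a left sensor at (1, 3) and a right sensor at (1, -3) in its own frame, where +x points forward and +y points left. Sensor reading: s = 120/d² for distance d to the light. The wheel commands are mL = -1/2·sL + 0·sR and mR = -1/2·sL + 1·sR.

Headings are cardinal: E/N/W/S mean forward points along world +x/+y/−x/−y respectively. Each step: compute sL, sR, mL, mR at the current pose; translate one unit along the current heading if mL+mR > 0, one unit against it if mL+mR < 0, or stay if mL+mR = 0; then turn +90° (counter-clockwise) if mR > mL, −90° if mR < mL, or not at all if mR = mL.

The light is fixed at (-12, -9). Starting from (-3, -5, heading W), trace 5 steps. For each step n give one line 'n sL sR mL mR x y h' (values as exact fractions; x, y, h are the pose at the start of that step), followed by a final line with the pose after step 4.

0 24/13 120/113 -12/13 204/1469 -3 -5 W
1 60/89 60/29 -30/89 4470/2581 -2 -5 S
2 120/157 120/121 -60/157 11580/18997 -2 -6 E
3 3/2 30/53 -3/4 -39/212 -1 -6 N
4 120/101 24/25 -60/101 924/2525 -1 -7 W
final 0 -7 S

n=0: pose=(-3,-5,W); sL=24/13, sR=120/113; mL=-12/13, mR=204/1469; mL+mR=-1152/1469 → advance -1; mR−mL=120/113 → turn +1·90°
n=1: pose=(-2,-5,S); sL=60/89, sR=60/29; mL=-30/89, mR=4470/2581; mL+mR=3600/2581 → advance +1; mR−mL=60/29 → turn +1·90°
n=2: pose=(-2,-6,E); sL=120/157, sR=120/121; mL=-60/157, mR=11580/18997; mL+mR=4320/18997 → advance +1; mR−mL=120/121 → turn +1·90°
n=3: pose=(-1,-6,N); sL=3/2, sR=30/53; mL=-3/4, mR=-39/212; mL+mR=-99/106 → advance -1; mR−mL=30/53 → turn +1·90°
n=4: pose=(-1,-7,W); sL=120/101, sR=24/25; mL=-60/101, mR=924/2525; mL+mR=-576/2525 → advance -1; mR−mL=24/25 → turn +1·90°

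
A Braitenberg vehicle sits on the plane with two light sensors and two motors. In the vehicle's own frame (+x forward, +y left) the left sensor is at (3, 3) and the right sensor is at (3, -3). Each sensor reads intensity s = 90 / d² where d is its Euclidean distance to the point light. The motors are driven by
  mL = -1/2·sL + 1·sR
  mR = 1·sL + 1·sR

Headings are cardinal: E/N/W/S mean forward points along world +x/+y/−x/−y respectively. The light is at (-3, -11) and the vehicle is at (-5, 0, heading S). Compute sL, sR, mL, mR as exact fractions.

left sensor world pos  = (-2, -3); dL² = 65
right sensor world pos = (-8, -3); dR² = 89
sL = 90/65 = 18/13
sR = 90/89 = 90/89
mL = -1/2·sL + 1·sR = 369/1157
mR = 1·sL + 1·sR = 2772/1157

18/13 90/89 369/1157 2772/1157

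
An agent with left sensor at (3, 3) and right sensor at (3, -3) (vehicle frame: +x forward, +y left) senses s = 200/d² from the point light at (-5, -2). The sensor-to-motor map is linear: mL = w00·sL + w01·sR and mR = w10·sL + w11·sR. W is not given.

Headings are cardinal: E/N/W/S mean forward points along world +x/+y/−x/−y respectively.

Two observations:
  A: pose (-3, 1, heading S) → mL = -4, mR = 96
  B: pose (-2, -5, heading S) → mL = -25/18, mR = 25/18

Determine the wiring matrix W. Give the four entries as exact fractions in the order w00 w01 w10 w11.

-1/2 0 -1/2 1/2

obs A: pose=(-3,1,S) → sL=8, sR=200, mL=-4, mR=96
obs B: pose=(-2,-5,S) → sL=25/9, sR=50/9, mL=-25/18, mR=25/18
sensor matrix S = [[8, 200], [25/9, 50/9]]; det S = -4600/9
solve [mL_A; mL_B] = S·[w00; w01] and [mR_A; mR_B] = S·[w10; w11]:
  w00 = -1/2, w01 = 0, w10 = -1/2, w11 = 1/2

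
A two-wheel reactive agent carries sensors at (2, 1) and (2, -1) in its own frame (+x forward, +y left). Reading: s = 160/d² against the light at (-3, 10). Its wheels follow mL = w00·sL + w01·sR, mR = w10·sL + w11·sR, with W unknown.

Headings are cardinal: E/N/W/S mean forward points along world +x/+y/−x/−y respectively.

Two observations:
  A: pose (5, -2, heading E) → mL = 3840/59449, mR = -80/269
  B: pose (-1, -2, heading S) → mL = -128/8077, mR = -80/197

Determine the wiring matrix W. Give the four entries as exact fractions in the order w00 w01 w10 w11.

1/2 -1/2 0 -1/2

obs A: pose=(5,-2,E) → sL=160/221, sR=160/269, mL=3840/59449, mR=-80/269
obs B: pose=(-1,-2,S) → sL=32/41, sR=160/197, mL=-128/8077, mR=-80/197
sensor matrix S = [[160/221, 160/269], [32/41, 160/197]]; det S = 59432960/480169573
solve [mL_A; mL_B] = S·[w00; w01] and [mR_A; mR_B] = S·[w10; w11]:
  w00 = 1/2, w01 = -1/2, w10 = 0, w11 = -1/2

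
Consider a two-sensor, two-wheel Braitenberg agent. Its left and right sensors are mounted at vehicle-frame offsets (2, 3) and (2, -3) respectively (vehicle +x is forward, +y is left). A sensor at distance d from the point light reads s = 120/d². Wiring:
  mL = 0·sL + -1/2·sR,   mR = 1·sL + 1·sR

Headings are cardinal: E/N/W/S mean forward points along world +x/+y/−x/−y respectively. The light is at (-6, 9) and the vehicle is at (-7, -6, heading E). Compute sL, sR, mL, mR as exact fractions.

left sensor world pos  = (-5, -3); dL² = 145
right sensor world pos = (-5, -9); dR² = 325
sL = 120/145 = 24/29
sR = 120/325 = 24/65
mL = 0·sL + -1/2·sR = -12/65
mR = 1·sL + 1·sR = 2256/1885

24/29 24/65 -12/65 2256/1885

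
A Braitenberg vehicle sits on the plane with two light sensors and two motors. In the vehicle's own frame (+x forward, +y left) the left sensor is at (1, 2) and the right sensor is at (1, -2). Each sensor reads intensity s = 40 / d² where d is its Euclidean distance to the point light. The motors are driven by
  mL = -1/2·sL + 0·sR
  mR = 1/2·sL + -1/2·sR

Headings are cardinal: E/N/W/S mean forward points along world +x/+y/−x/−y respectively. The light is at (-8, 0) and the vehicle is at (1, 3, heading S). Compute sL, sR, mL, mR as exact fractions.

left sensor world pos  = (3, 2); dL² = 125
right sensor world pos = (-1, 2); dR² = 53
sL = 40/125 = 8/25
sR = 40/53 = 40/53
mL = -1/2·sL + 0·sR = -4/25
mR = 1/2·sL + -1/2·sR = -288/1325

8/25 40/53 -4/25 -288/1325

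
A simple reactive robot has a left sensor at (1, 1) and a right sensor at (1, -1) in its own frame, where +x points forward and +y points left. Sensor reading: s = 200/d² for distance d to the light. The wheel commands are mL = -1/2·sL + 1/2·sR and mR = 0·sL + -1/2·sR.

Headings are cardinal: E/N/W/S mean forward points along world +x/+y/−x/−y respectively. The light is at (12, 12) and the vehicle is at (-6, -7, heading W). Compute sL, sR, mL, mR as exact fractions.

200/761 40/137 1520/104257 -20/137

left sensor world pos  = (-7, -8); dL² = 761
right sensor world pos = (-7, -6); dR² = 685
sL = 200/761 = 200/761
sR = 200/685 = 40/137
mL = -1/2·sL + 1/2·sR = 1520/104257
mR = 0·sL + -1/2·sR = -20/137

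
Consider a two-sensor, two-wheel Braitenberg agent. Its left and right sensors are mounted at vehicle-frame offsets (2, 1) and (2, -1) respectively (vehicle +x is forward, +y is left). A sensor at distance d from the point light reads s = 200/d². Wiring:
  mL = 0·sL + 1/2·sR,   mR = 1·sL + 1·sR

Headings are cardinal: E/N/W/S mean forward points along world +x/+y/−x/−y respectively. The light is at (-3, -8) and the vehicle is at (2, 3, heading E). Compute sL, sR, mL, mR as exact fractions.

200/193 200/149 100/149 68400/28757

left sensor world pos  = (4, 4); dL² = 193
right sensor world pos = (4, 2); dR² = 149
sL = 200/193 = 200/193
sR = 200/149 = 200/149
mL = 0·sL + 1/2·sR = 100/149
mR = 1·sL + 1·sR = 68400/28757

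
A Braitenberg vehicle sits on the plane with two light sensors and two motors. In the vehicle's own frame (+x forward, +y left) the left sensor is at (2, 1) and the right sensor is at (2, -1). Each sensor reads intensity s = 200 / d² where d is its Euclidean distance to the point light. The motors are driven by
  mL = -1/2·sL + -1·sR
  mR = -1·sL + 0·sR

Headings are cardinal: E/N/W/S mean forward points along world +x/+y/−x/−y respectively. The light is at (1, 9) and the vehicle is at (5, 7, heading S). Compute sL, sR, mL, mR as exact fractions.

left sensor world pos  = (6, 5); dL² = 41
right sensor world pos = (4, 5); dR² = 25
sL = 200/41 = 200/41
sR = 200/25 = 8
mL = -1/2·sL + -1·sR = -428/41
mR = -1·sL + 0·sR = -200/41

200/41 8 -428/41 -200/41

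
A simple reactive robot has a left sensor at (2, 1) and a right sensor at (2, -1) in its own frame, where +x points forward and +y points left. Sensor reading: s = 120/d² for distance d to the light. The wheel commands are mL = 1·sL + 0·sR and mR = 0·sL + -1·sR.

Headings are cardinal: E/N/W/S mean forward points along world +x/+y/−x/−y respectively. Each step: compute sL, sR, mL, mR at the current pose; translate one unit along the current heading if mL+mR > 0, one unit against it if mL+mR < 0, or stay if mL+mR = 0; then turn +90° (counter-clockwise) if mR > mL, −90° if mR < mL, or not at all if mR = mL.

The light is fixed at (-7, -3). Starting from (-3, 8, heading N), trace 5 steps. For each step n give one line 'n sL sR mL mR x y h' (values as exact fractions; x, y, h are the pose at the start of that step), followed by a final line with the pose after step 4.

0 60/89 60/97 60/89 -60/97 -3 8 N
1 24/41 120/157 24/41 -120/157 -3 9 E
2 30/29 15/13 30/29 -15/13 -4 9 S
3 24/29 120/197 24/29 -120/197 -4 10 W
4 60/113 20/39 60/113 -20/39 -5 10 N
final -5 11 E

n=0: pose=(-3,8,N); sL=60/89, sR=60/97; mL=60/89, mR=-60/97; mL+mR=480/8633 → advance +1; mR−mL=-11160/8633 → turn -1·90°
n=1: pose=(-3,9,E); sL=24/41, sR=120/157; mL=24/41, mR=-120/157; mL+mR=-1152/6437 → advance -1; mR−mL=-8688/6437 → turn -1·90°
n=2: pose=(-4,9,S); sL=30/29, sR=15/13; mL=30/29, mR=-15/13; mL+mR=-45/377 → advance -1; mR−mL=-825/377 → turn -1·90°
n=3: pose=(-4,10,W); sL=24/29, sR=120/197; mL=24/29, mR=-120/197; mL+mR=1248/5713 → advance +1; mR−mL=-8208/5713 → turn -1·90°
n=4: pose=(-5,10,N); sL=60/113, sR=20/39; mL=60/113, mR=-20/39; mL+mR=80/4407 → advance +1; mR−mL=-4600/4407 → turn -1·90°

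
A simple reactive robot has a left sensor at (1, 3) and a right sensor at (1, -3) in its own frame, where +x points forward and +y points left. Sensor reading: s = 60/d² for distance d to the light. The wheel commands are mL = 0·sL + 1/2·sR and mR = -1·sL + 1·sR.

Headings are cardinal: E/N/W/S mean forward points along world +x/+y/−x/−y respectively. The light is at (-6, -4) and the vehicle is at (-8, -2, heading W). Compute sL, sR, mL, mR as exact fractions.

left sensor world pos  = (-9, -5); dL² = 10
right sensor world pos = (-9, 1); dR² = 34
sL = 60/10 = 6
sR = 60/34 = 30/17
mL = 0·sL + 1/2·sR = 15/17
mR = -1·sL + 1·sR = -72/17

6 30/17 15/17 -72/17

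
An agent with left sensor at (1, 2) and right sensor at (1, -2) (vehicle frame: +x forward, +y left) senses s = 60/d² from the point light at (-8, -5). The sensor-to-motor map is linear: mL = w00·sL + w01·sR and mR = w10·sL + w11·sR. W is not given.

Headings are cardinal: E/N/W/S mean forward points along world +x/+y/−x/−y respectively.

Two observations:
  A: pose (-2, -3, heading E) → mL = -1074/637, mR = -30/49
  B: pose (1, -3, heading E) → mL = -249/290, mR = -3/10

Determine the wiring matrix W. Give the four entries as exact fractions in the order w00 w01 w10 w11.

obs A: pose=(-2,-3,E) → sL=12/13, sR=60/49, mL=-1074/637, mR=-30/49
obs B: pose=(1,-3,E) → sL=15/29, sR=3/5, mL=-249/290, mR=-3/10
sensor matrix S = [[12/13, 60/49], [15/29, 3/5]]; det S = -7344/92365
solve [mL_A; mL_B] = S·[w00; w01] and [mR_A; mR_B] = S·[w10; w11]:
  w00 = -1/2, w01 = -1, w10 = 0, w11 = -1/2

-1/2 -1 0 -1/2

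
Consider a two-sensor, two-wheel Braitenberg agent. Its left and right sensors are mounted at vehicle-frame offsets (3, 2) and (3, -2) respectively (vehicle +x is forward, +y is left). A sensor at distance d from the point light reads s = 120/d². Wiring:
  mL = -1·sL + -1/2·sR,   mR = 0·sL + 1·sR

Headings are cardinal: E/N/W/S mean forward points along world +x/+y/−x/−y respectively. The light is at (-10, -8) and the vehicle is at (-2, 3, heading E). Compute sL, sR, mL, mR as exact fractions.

left sensor world pos  = (1, 5); dL² = 290
right sensor world pos = (1, 1); dR² = 202
sL = 120/290 = 12/29
sR = 120/202 = 60/101
mL = -1·sL + -1/2·sR = -2082/2929
mR = 0·sL + 1·sR = 60/101

12/29 60/101 -2082/2929 60/101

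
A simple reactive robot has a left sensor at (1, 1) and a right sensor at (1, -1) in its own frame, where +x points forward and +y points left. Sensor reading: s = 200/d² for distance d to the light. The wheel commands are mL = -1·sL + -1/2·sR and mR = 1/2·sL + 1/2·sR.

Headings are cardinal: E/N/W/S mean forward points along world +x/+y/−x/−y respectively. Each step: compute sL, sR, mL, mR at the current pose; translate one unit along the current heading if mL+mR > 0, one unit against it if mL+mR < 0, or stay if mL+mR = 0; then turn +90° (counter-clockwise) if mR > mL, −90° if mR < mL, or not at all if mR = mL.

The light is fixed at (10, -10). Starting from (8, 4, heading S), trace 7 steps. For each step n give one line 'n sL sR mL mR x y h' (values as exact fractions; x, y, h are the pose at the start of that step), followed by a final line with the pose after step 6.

0 20/17 100/89 -2630/1513 1740/1513 8 4 S
1 200/257 200/197 -65100/50629 45400/50629 8 5 E
2 25/34 10/13 -495/442 665/884 7 5 N
3 40/37 200/241 -13340/8917 8520/8917 7 4 W
4 20/17 100/89 -2630/1513 1740/1513 8 4 S
5 200/257 200/197 -65100/50629 45400/50629 8 5 E
6 25/34 10/13 -495/442 665/884 7 5 N
final 7 4 W

n=0: pose=(8,4,S); sL=20/17, sR=100/89; mL=-2630/1513, mR=1740/1513; mL+mR=-10/17 → advance -1; mR−mL=4370/1513 → turn +1·90°
n=1: pose=(8,5,E); sL=200/257, sR=200/197; mL=-65100/50629, mR=45400/50629; mL+mR=-100/257 → advance -1; mR−mL=110500/50629 → turn +1·90°
n=2: pose=(7,5,N); sL=25/34, sR=10/13; mL=-495/442, mR=665/884; mL+mR=-25/68 → advance -1; mR−mL=1655/884 → turn +1·90°
n=3: pose=(7,4,W); sL=40/37, sR=200/241; mL=-13340/8917, mR=8520/8917; mL+mR=-20/37 → advance -1; mR−mL=21860/8917 → turn +1·90°
n=4: pose=(8,4,S); sL=20/17, sR=100/89; mL=-2630/1513, mR=1740/1513; mL+mR=-10/17 → advance -1; mR−mL=4370/1513 → turn +1·90°
n=5: pose=(8,5,E); sL=200/257, sR=200/197; mL=-65100/50629, mR=45400/50629; mL+mR=-100/257 → advance -1; mR−mL=110500/50629 → turn +1·90°
n=6: pose=(7,5,N); sL=25/34, sR=10/13; mL=-495/442, mR=665/884; mL+mR=-25/68 → advance -1; mR−mL=1655/884 → turn +1·90°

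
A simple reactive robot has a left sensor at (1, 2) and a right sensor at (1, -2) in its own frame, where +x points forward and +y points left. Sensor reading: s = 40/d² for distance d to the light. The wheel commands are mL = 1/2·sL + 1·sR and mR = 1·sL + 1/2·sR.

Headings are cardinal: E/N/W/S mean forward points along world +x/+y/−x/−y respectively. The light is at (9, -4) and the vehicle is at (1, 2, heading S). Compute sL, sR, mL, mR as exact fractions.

left sensor world pos  = (3, 1); dL² = 61
right sensor world pos = (-1, 1); dR² = 125
sL = 40/61 = 40/61
sR = 40/125 = 8/25
mL = 1/2·sL + 1·sR = 988/1525
mR = 1·sL + 1/2·sR = 1244/1525

40/61 8/25 988/1525 1244/1525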